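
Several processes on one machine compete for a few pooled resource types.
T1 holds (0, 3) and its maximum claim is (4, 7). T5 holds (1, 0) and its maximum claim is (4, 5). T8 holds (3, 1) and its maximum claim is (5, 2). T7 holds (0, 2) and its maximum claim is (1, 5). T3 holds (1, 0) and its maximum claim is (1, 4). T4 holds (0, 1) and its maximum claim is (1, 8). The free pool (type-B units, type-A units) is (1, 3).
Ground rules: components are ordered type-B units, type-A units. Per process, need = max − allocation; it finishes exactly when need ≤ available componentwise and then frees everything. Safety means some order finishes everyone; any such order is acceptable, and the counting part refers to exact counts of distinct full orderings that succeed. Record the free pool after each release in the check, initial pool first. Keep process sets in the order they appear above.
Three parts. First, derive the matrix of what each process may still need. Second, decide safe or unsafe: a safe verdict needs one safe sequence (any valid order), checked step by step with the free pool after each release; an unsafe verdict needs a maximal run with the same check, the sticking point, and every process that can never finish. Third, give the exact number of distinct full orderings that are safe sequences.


(1) Outstanding need per process (order type-B units, type-A units):
  T1: (4, 4)
  T5: (3, 5)
  T8: (2, 1)
  T7: (1, 3)
  T3: (0, 4)
  T4: (1, 7)
(2) SAFE. One safe sequence: T7, T3, T8, T1, T4, T5.
Key observation: at T7 the run first touches a limit — (1, 3) against (1, 3), exact on a resource it actually requests.
Check, step by step:
  pool = (1, 3)
  T7 needs (1, 3) <= (1, 3) -> finishes; pool += (0, 2) = (1, 5)
  T3 needs (0, 4) <= (1, 5) -> finishes; pool += (1, 0) = (2, 5)
  T8 needs (2, 1) <= (2, 5) -> finishes; pool += (3, 1) = (5, 6)
  T1 needs (4, 4) <= (5, 6) -> finishes; pool += (0, 3) = (5, 9)
  T4 needs (1, 7) <= (5, 9) -> finishes; pool += (0, 1) = (5, 10)
  T5 needs (3, 5) <= (5, 10) -> finishes; pool += (1, 0) = (6, 10)
(3) The exact count: 3 of the possible complete orderings are safe sequences.


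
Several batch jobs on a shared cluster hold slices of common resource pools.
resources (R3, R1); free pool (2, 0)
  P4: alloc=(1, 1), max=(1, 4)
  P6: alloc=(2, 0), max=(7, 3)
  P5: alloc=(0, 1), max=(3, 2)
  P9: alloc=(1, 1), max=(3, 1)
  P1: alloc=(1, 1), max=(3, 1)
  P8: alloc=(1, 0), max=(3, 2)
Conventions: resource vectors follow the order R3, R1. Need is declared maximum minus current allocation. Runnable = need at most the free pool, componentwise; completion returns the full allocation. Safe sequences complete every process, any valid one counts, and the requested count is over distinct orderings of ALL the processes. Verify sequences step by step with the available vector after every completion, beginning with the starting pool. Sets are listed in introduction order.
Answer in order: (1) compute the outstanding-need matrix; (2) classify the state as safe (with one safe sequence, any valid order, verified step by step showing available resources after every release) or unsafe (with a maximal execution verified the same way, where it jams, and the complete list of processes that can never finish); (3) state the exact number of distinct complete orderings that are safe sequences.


(1) Remaining need (order R3, R1):
  P4: (0, 3)
  P6: (5, 3)
  P5: (3, 1)
  P9: (2, 0)
  P1: (2, 0)
  P8: (2, 2)
(2) SAFE, for example via the order P1, P9, P5, P8, P6, P4.
Key observation: at P1 the run first touches a limit — (2, 0) against (2, 0), exact on a resource it actually requests.
Verifying each step:
  pool = (2, 0)
  P1 needs (2, 0) <= (2, 0) -> finishes; pool += (1, 1) = (3, 1)
  P9 needs (2, 0) <= (3, 1) -> finishes; pool += (1, 1) = (4, 2)
  P5 needs (3, 1) <= (4, 2) -> finishes; pool += (0, 1) = (4, 3)
  P8 needs (2, 2) <= (4, 3) -> finishes; pool += (1, 0) = (5, 3)
  P6 needs (5, 3) <= (5, 3) -> finishes; pool += (2, 0) = (7, 3)
  P4 needs (0, 3) <= (7, 3) -> finishes; pool += (1, 1) = (8, 4)
(3) Precisely 24 of the possible complete orderings are safe sequences.


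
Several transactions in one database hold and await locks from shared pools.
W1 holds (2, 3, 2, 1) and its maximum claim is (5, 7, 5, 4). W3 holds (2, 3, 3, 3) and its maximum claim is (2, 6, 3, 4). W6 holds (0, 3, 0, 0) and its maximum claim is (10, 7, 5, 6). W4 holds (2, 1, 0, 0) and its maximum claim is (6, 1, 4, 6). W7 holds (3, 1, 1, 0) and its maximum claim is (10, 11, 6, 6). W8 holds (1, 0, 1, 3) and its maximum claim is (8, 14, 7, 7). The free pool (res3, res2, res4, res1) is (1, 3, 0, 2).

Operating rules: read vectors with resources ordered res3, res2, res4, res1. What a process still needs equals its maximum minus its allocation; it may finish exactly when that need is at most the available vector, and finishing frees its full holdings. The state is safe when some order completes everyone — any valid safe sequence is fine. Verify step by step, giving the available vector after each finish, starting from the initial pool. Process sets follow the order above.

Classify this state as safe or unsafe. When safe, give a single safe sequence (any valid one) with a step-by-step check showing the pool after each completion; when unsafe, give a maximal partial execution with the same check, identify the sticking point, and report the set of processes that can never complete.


SAFE, for example via the order W3, W1, W4, W7, W6, W8.
Key observation: the order's first zero-slack moment is W3 ((0, 3, 0, 1) needed, (1, 3, 0, 2) free — a requested resource with nothing to spare).
Step-by-step check:
  pool = (1, 3, 0, 2)
  W3: need (0, 3, 0, 1) fits (1, 3, 0, 2); releases (2, 3, 3, 3), pool now (3, 6, 3, 5)
  W1: need (3, 4, 3, 3) fits (3, 6, 3, 5); releases (2, 3, 2, 1), pool now (5, 9, 5, 6)
  W4: need (4, 0, 4, 6) fits (5, 9, 5, 6); releases (2, 1, 0, 0), pool now (7, 10, 5, 6)
  W7: need (7, 10, 5, 6) fits (7, 10, 5, 6); releases (3, 1, 1, 0), pool now (10, 11, 6, 6)
  W6: need (10, 4, 5, 6) fits (10, 11, 6, 6); releases (0, 3, 0, 0), pool now (10, 14, 6, 6)
  W8: need (7, 14, 6, 4) fits (10, 14, 6, 6); releases (1, 0, 1, 3), pool now (11, 14, 7, 9)


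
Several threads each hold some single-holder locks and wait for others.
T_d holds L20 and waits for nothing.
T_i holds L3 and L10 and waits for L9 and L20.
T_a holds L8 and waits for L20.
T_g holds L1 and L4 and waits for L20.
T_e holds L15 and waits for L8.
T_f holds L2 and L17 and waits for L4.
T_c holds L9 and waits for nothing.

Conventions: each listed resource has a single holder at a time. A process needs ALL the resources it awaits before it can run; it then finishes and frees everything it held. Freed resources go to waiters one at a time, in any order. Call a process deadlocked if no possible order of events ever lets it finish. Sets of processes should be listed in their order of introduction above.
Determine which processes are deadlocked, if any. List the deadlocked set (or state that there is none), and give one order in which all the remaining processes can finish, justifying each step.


Nothing here is deadlocked.
Key observation: the wait relation is loop-free; peeling off processes with no waits unwinds the whole state.
The rest can finish in the order T_d, T_g, T_a, T_c, T_e, T_f, T_i.
Walking it through:
  run T_d (it waits on nothing); releases L20
  T_g waits on L20 — all released -> runs and releases L1 and L4
  T_a waits on L20 — all released -> runs and releases L8
  run T_c (it waits on nothing); releases L9
  T_e waits on L8 — all released -> runs and releases L15
  T_f waits on L4 — all released -> runs and releases L2 and L17
  T_i waits on L9 and L20 — all released -> runs and releases L3 and L10


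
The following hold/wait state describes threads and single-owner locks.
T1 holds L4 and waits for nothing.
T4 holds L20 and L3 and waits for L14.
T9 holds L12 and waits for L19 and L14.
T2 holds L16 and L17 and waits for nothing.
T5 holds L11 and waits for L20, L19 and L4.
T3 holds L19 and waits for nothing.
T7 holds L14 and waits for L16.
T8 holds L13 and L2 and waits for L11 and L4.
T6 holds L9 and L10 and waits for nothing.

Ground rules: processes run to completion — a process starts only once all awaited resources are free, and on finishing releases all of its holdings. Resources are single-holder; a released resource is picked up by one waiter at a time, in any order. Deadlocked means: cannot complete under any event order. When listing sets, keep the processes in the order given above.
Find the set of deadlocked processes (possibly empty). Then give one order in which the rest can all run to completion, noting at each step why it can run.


The deadlocked set is empty.
Key observation: the waits form no ring: some process can always run, and its releases unblock the others one by one.
The rest can finish in the order T6, T2, T7, T1, T3, T4, T5, T9, T8.
Check, step by step:
  run T6 (it waits on nothing); releases L9 and L10
  run T2 (it waits on nothing); releases L16 and L17
  run T7 (all its waits — L16 — are resolved); releases L14
  run T1 (it waits on nothing); releases L4
  run T3 (it waits on nothing); releases L19
  run T4 (all its waits — L14 — are resolved); releases L20 and L3
  run T5 (all its waits — L20, L19 and L4 — are resolved); releases L11
  run T9 (all its waits — L19 and L14 — are resolved); releases L12
  run T8 (all its waits — L11 and L4 — are resolved); releases L13 and L2


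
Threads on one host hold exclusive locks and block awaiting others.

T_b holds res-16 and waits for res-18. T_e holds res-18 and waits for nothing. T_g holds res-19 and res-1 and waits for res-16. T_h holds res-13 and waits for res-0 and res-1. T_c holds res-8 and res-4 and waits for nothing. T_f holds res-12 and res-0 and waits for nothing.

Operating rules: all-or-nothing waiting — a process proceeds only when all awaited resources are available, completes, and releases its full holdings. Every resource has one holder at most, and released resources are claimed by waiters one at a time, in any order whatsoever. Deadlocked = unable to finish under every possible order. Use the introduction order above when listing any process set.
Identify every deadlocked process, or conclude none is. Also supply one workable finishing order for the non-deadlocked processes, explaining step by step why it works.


The deadlocked set is empty.
Key observation: although several processes wait, no cycle exists — each chain bottoms out at a free runner.
The rest can finish in the order T_f, T_e, T_c, T_b, T_g, T_h.
Verifying each step:
  T_f waits on nothing -> runs at once and releases res-12 and res-0
  T_e waits on nothing -> runs at once and releases res-18
  T_c waits on nothing -> runs at once and releases res-8 and res-4
  run T_b (all its waits — res-18 — are resolved); releases res-16
  run T_g (all its waits — res-16 — are resolved); releases res-19 and res-1
  run T_h (all its waits — res-0 and res-1 — are resolved); releases res-13


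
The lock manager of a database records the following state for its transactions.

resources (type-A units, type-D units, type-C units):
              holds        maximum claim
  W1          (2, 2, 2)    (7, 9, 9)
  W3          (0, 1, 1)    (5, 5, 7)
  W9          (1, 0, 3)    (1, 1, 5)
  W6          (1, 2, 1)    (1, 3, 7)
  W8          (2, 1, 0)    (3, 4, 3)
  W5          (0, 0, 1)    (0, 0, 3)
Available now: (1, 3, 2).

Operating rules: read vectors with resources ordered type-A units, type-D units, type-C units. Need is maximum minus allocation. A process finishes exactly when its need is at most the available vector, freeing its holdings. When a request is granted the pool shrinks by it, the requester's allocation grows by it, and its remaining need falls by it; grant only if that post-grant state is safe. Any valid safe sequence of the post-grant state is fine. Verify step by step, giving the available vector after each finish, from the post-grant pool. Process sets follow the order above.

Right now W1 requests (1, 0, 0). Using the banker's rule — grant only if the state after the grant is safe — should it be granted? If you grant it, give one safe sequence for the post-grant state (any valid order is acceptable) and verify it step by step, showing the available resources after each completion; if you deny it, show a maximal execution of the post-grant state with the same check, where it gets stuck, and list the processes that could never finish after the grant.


DENY — the pretend-granted state is unsafe.
Key observation: after W9, W8, W5, W6 the pool peaks at (4, 6, 7), and each blocked process is short somewhere: W1 on type-D units; W3 on type-A units.
Pretend the grant happened; the run W9, W8, W5, W6 goes as far as possible. Step-by-step check:
  pool = (0, 3, 2)
  W9: need (0, 1, 2) fits (0, 3, 2); releases (1, 0, 3), pool now (1, 3, 5)
  W8: need (1, 3, 3) fits (1, 3, 5); releases (2, 1, 0), pool now (3, 4, 5)
  W5: need (0, 0, 2) fits (3, 4, 5); releases (0, 0, 1), pool now (3, 4, 6)
  W6: need (0, 1, 6) fits (3, 4, 6); releases (1, 2, 1), pool now (4, 6, 7)
  W1 still needs (4, 7, 7) but only (4, 6, 7) is free — short on type-D units
  W3 still needs (5, 4, 6) but only (4, 6, 7) is free — short on type-A units
Processes that could never finish after the grant: W1 and W3.


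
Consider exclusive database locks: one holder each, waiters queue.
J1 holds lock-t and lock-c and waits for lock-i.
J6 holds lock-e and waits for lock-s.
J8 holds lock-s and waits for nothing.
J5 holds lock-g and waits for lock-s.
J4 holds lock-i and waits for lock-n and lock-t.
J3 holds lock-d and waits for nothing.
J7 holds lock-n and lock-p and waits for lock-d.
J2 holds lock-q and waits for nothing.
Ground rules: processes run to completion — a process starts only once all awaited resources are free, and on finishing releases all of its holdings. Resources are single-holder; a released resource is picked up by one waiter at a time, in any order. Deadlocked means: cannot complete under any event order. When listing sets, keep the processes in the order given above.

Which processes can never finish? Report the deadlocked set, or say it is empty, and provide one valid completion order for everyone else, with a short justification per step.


The deadlocked set is J1 and J4.
Key observation: the loop J1 -> J4 -> J1 blocks itself forever; no other process is dragged down with it.
A valid finishing order for the others: J8, J6, J2, J3, J7, J5.
Verifying each step:
  J8 waits on nothing -> runs at once and releases lock-s
  run J6 (all its waits — lock-s — are resolved); releases lock-e
  J2 waits on nothing -> runs at once and releases lock-q
  J3 waits on nothing -> runs at once and releases lock-d
  run J7 (all its waits — lock-d — are resolved); releases lock-n and lock-p
  run J5 (all its waits — lock-s — are resolved); releases lock-g


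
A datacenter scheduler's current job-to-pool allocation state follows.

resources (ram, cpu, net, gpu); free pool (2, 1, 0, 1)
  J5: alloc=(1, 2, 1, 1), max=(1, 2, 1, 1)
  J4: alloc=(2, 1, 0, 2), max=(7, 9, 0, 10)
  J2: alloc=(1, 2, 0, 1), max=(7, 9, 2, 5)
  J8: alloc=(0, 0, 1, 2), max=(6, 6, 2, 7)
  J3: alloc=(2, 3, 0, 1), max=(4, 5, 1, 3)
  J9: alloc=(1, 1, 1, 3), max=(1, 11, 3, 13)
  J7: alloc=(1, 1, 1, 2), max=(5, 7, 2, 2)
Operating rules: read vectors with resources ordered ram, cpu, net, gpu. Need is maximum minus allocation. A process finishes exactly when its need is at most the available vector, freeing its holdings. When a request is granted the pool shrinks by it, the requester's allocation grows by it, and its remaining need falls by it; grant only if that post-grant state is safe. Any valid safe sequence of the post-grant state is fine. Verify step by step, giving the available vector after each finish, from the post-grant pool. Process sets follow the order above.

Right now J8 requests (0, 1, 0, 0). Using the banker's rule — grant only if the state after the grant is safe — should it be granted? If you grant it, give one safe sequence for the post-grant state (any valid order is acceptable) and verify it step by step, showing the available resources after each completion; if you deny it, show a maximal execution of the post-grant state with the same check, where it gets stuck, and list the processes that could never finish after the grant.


DENY — the pretend-granted state is unsafe.
Key observation: after J5, J3 the pool peaks at (5, 5, 1, 3), and each blocked process is short somewhere: J4 on cpu, gpu; J2 on ram, cpu, net, gpu; J8 on ram, gpu; J9 on cpu, net, gpu; J7 on cpu.
On the post-grant state, J5, J3 is a maximal run — nothing extends it. Walking it through:
  pool = (2, 0, 0, 1)
  J5: need (0, 0, 0, 0) fits (2, 0, 0, 1); releases (1, 2, 1, 1), pool now (3, 2, 1, 2)
  J3: need (2, 2, 1, 2) fits (3, 2, 1, 2); releases (2, 3, 0, 1), pool now (5, 5, 1, 3)
  J4 cannot run: need (5, 8, 0, 8) vs free (5, 5, 1, 3) (insufficient cpu and gpu)
  J2 cannot run: need (6, 7, 2, 4) vs free (5, 5, 1, 3) (insufficient ram, cpu, net and gpu)
  J8 cannot run: need (6, 5, 1, 5) vs free (5, 5, 1, 3) (insufficient ram and gpu)
  J9 cannot run: need (0, 10, 2, 10) vs free (5, 5, 1, 3) (insufficient cpu, net and gpu)
  J7 cannot run: need (4, 6, 1, 0) vs free (5, 5, 1, 3) (insufficient cpu)
Had the request been granted, J4, J2, J8, J9 and J7 could never finish.


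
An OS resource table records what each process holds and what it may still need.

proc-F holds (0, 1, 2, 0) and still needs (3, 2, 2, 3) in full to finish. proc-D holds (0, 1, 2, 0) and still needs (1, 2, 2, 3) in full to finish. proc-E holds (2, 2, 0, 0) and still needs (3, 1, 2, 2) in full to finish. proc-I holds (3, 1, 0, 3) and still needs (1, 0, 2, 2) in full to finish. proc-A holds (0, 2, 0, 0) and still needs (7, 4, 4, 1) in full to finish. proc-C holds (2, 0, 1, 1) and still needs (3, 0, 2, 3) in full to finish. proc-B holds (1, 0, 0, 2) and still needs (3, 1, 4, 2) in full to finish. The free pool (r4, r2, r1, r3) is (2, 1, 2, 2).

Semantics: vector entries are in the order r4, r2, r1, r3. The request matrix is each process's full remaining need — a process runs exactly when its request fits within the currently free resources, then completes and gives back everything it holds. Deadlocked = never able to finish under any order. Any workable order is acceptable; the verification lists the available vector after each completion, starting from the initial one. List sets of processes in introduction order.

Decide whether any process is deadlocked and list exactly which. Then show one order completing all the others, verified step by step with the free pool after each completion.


The deadlocked set is empty.
Key observation: proc-I leads a chain of completions in which each release enables another process.
A valid finishing order for the others: proc-I, proc-C, proc-E, proc-D, proc-F, proc-A, proc-B. Verifying each step:
  pool = (2, 1, 2, 2)
  proc-I: need (1, 0, 2, 2) fits (2, 1, 2, 2); releases (3, 1, 0, 3), pool now (5, 2, 2, 5)
  proc-C: need (3, 0, 2, 3) fits (5, 2, 2, 5); releases (2, 0, 1, 1), pool now (7, 2, 3, 6)
  proc-E: need (3, 1, 2, 2) fits (7, 2, 3, 6); releases (2, 2, 0, 0), pool now (9, 4, 3, 6)
  proc-D: need (1, 2, 2, 3) fits (9, 4, 3, 6); releases (0, 1, 2, 0), pool now (9, 5, 5, 6)
  proc-F: need (3, 2, 2, 3) fits (9, 5, 5, 6); releases (0, 1, 2, 0), pool now (9, 6, 7, 6)
  proc-A: need (7, 4, 4, 1) fits (9, 6, 7, 6); releases (0, 2, 0, 0), pool now (9, 8, 7, 6)
  proc-B: need (3, 1, 4, 2) fits (9, 8, 7, 6); releases (1, 0, 0, 2), pool now (10, 8, 7, 8)


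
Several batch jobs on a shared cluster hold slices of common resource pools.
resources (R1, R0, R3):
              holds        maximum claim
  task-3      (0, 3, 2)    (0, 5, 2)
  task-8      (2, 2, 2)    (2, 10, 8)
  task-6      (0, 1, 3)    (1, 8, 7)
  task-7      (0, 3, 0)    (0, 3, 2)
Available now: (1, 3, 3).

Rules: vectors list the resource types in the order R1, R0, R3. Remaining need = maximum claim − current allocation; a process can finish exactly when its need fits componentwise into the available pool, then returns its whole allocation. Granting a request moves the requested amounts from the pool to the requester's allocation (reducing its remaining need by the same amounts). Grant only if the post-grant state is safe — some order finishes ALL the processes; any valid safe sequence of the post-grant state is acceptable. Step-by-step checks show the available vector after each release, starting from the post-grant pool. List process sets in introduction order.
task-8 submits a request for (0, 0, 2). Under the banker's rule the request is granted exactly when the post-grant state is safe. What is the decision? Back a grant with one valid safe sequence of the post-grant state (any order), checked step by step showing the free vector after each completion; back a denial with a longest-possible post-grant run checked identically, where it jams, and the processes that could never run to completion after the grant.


DENY: after the grant no complete ordering would exist.
Key observation: even finishing task-3, task-7 leaves just (1, 9, 3) free — too little R3 for any of the remaining processes.
Pretend the grant happened; the run task-3, task-7 goes as far as possible. Verifying each step:
  pool = (1, 3, 1)
  run task-3 (needs (0, 2, 0), free (1, 3, 1)); after release of (0, 3, 2) the pool is (1, 6, 3)
  run task-7 (needs (0, 0, 2), free (1, 6, 3)); after release of (0, 3, 0) the pool is (1, 9, 3)
  task-8 still needs (0, 8, 4) but only (1, 9, 3) is free — short on R3
  task-6 still needs (1, 7, 4) but only (1, 9, 3) is free — short on R3
Post-grant, the permanently blocked set is task-8 and task-6.


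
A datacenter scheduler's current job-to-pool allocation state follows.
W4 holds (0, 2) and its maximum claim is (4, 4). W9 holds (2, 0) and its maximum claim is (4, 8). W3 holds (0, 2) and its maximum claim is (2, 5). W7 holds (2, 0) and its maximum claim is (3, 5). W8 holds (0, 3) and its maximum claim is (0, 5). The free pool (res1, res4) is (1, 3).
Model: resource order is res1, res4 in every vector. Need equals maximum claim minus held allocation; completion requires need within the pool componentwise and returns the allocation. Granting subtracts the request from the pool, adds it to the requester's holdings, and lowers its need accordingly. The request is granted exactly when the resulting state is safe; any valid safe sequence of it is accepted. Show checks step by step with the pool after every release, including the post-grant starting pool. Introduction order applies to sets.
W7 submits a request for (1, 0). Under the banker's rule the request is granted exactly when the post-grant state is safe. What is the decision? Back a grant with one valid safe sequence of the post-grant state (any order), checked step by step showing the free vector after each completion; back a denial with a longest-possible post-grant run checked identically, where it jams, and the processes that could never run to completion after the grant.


GRANT. The post-grant state is safe; one safe sequence: W8, W7, W3, W9, W4.
Key observation: with (0, 3) left after the transfer, W8 can run at once — the state stays safe.
Step-by-step check of the post-grant state:
  pool = (0, 3)
  run W8 (needs (0, 2), free (0, 3)); after release of (0, 3) the pool is (0, 6)
  run W7 (needs (0, 5), free (0, 6)); after release of (3, 0) the pool is (3, 6)
  run W3 (needs (2, 3), free (3, 6)); after release of (0, 2) the pool is (3, 8)
  run W9 (needs (2, 8), free (3, 8)); after release of (2, 0) the pool is (5, 8)
  run W4 (needs (4, 2), free (5, 8)); after release of (0, 2) the pool is (5, 10)


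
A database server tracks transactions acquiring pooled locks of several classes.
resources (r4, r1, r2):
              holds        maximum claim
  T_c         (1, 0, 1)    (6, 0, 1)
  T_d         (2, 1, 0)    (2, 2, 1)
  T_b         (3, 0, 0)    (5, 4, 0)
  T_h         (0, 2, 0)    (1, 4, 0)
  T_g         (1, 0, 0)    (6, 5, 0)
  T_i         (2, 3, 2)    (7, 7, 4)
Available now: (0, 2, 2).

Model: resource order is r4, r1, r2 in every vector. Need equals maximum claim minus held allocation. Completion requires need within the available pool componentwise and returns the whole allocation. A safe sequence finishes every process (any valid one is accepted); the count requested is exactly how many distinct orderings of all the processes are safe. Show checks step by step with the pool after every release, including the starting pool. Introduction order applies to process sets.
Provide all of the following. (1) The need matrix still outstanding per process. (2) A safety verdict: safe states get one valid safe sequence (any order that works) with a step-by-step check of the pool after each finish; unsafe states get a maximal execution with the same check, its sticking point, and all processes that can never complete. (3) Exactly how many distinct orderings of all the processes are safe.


(1) Need matrix, components ordered r4, r1, r2:
  T_c: (5, 0, 0)
  T_d: (0, 1, 1)
  T_b: (2, 4, 0)
  T_h: (1, 2, 0)
  T_g: (5, 5, 0)
  T_i: (5, 4, 2)
(2) SAFE, for example via the order T_d, T_h, T_b, T_i, T_g, T_c.
Key observation: the order's first zero-slack moment is T_b ((2, 4, 0) needed, (2, 5, 2) free — a requested resource with nothing to spare).
Walking it through:
  pool = (0, 2, 2)
  T_d needs (0, 1, 1) <= (0, 2, 2) -> finishes; pool += (2, 1, 0) = (2, 3, 2)
  T_h needs (1, 2, 0) <= (2, 3, 2) -> finishes; pool += (0, 2, 0) = (2, 5, 2)
  T_b needs (2, 4, 0) <= (2, 5, 2) -> finishes; pool += (3, 0, 0) = (5, 5, 2)
  T_i needs (5, 4, 2) <= (5, 5, 2) -> finishes; pool += (2, 3, 2) = (7, 8, 4)
  T_g needs (5, 5, 0) <= (7, 8, 4) -> finishes; pool += (1, 0, 0) = (8, 8, 4)
  T_c needs (5, 0, 0) <= (8, 8, 4) -> finishes; pool += (1, 0, 1) = (9, 8, 5)
(3) Exactly 6 of the possible complete orderings are safe sequences.


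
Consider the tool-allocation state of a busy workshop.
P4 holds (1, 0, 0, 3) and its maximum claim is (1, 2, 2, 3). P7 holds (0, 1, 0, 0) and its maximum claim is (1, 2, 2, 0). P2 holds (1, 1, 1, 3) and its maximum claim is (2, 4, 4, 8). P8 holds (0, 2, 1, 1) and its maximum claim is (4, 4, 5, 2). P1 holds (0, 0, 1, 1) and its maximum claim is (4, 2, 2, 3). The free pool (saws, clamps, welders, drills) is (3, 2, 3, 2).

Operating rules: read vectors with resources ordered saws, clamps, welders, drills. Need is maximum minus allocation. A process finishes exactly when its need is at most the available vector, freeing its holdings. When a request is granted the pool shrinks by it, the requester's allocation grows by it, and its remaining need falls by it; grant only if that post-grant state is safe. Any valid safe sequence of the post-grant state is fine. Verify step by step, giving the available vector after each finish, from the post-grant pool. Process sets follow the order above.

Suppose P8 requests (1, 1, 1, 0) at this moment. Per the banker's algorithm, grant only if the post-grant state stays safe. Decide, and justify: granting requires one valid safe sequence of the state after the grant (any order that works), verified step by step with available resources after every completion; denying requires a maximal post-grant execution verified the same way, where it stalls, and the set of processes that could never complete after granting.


DENY. Granting would leave the state unsafe.
Key observation: after P7, P4 the pool peaks at (3, 2, 2, 5), and each blocked process is short somewhere: P2 on clamps, welders; P8 on welders; P1 on saws.
After a pretend grant, a maximal execution: P7, P4 — then nothing else fits. Verifying each step:
  pool = (2, 1, 2, 2)
  run P7 (needs (1, 1, 2, 0), free (2, 1, 2, 2)); after release of (0, 1, 0, 0) the pool is (2, 2, 2, 2)
  run P4 (needs (0, 2, 2, 0), free (2, 2, 2, 2)); after release of (1, 0, 0, 3) the pool is (3, 2, 2, 5)
  P2 still needs (1, 3, 3, 5) but only (3, 2, 2, 5) is free — short on clamps and welders
  P8 still needs (3, 1, 3, 1) but only (3, 2, 2, 5) is free — short on welders
  P1 still needs (4, 2, 1, 2) but only (3, 2, 2, 5) is free — short on saws
Processes that could never finish after the grant: P2, P8 and P1.


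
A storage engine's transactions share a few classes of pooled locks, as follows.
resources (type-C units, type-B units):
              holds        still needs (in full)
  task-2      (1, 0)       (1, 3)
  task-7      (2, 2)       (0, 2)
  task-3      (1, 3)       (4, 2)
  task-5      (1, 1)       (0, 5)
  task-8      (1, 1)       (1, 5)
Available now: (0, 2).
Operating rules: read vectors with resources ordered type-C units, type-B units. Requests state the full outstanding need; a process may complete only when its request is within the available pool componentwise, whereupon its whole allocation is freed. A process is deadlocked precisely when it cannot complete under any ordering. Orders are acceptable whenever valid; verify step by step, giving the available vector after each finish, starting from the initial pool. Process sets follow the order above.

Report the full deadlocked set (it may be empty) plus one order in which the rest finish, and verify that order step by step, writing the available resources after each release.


The deadlocked set is task-3, task-5 and task-8.
Key observation: after task-7, task-2 the pool peaks at (3, 4), and each blocked process is short somewhere: task-3 on type-C units; task-5 on type-B units; task-8 on type-B units.
A valid finishing order for the others: task-7, task-2. Check, step by step:
  pool = (0, 2)
  task-7: need (0, 2) fits (0, 2); releases (2, 2), pool now (2, 4)
  task-2: need (1, 3) fits (2, 4); releases (1, 0), pool now (3, 4)
The blocked processes can never fit:
  task-3 cannot run: need (4, 2) vs free (3, 4) (insufficient type-C units)
  task-5 cannot run: need (0, 5) vs free (3, 4) (insufficient type-B units)
  task-8 cannot run: need (1, 5) vs free (3, 4) (insufficient type-B units)


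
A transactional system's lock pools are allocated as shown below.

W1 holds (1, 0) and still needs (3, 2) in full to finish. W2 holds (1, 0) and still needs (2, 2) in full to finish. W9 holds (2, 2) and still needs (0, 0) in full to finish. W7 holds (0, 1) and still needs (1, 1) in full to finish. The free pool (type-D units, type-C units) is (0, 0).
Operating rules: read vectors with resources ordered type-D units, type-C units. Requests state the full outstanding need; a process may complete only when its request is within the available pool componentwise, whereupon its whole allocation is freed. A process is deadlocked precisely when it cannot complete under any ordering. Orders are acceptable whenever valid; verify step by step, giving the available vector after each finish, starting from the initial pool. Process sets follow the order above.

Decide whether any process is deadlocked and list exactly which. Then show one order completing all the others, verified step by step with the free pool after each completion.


No process is deadlocked.
Key observation: W9 can run right away; the returned allocation unlocks the remaining processes in turn.
A valid finishing order for the others: W9, W2, W1, W7. Check, step by step:
  pool = (0, 0)
  W9: need (0, 0) fits (0, 0); releases (2, 2), pool now (2, 2)
  W2: need (2, 2) fits (2, 2); releases (1, 0), pool now (3, 2)
  W1: need (3, 2) fits (3, 2); releases (1, 0), pool now (4, 2)
  W7: need (1, 1) fits (4, 2); releases (0, 1), pool now (4, 3)


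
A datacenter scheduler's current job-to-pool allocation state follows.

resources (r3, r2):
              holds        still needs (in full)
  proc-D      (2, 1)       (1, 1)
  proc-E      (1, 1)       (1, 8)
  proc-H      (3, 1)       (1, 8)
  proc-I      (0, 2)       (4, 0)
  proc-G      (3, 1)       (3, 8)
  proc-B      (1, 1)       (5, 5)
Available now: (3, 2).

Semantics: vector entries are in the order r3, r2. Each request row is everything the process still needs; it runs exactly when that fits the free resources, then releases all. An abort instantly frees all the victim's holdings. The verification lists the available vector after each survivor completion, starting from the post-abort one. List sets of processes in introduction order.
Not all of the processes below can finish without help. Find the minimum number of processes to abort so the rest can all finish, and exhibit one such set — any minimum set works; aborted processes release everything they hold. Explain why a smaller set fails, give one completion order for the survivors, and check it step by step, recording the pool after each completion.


Minimum abort set: proc-H and proc-G.
Key observation: aborting proc-H and proc-G returns (6, 2), and proc-E — hopeless before — runs at step 4 with the returned capacity in the pool.
Minimality, checking each single-abort alternative: proc-D alone leaves proc-E blocked (short on r2); proc-E alone leaves proc-H blocked (short on r2); proc-H alone leaves proc-E blocked (short on r2); proc-I alone leaves proc-E blocked (short on r2); proc-G alone leaves proc-E blocked (short on r2); proc-B alone leaves proc-E blocked (short on r2).
Survivors finish in the order: proc-I, proc-B, proc-D, proc-E. Verifying each step (pool after the aborts first):
  pool = (9, 4)
  proc-I: need (4, 0) fits (9, 4); releases (0, 2), pool now (9, 6)
  proc-B: need (5, 5) fits (9, 6); releases (1, 1), pool now (10, 7)
  proc-D: need (1, 1) fits (10, 7); releases (2, 1), pool now (12, 8)
  proc-E: need (1, 8) fits (12, 8); releases (1, 1), pool now (13, 9)


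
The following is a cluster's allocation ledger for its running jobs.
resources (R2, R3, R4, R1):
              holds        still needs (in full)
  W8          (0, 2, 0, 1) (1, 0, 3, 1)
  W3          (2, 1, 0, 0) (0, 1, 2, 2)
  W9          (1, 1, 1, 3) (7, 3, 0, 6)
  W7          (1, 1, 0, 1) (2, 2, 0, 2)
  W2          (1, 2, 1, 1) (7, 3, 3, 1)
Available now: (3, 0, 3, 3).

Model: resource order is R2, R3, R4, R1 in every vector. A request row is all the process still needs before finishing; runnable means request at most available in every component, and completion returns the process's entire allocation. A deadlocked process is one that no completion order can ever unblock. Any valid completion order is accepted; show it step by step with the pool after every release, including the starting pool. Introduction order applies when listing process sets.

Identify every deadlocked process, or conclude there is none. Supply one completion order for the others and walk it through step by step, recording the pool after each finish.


Deadlocked set: W9 and W2.
Key observation: W8, W7, W3 can finish, but then (6, 4, 3, 5) is all there is, and the blocked group's R2 demands exceed it.
The rest can finish in the order W8, W7, W3. Verifying each step:
  pool = (3, 0, 3, 3)
  W8: need (1, 0, 3, 1) fits (3, 0, 3, 3); releases (0, 2, 0, 1), pool now (3, 2, 3, 4)
  W7: need (2, 2, 0, 2) fits (3, 2, 3, 4); releases (1, 1, 0, 1), pool now (4, 3, 3, 5)
  W3: need (0, 1, 2, 2) fits (4, 3, 3, 5); releases (2, 1, 0, 0), pool now (6, 4, 3, 5)
None of the blocked processes ever fits:
  W9 cannot run: need (7, 3, 0, 6) vs free (6, 4, 3, 5) (insufficient R2 and R1)
  W2 cannot run: need (7, 3, 3, 1) vs free (6, 4, 3, 5) (insufficient R2)


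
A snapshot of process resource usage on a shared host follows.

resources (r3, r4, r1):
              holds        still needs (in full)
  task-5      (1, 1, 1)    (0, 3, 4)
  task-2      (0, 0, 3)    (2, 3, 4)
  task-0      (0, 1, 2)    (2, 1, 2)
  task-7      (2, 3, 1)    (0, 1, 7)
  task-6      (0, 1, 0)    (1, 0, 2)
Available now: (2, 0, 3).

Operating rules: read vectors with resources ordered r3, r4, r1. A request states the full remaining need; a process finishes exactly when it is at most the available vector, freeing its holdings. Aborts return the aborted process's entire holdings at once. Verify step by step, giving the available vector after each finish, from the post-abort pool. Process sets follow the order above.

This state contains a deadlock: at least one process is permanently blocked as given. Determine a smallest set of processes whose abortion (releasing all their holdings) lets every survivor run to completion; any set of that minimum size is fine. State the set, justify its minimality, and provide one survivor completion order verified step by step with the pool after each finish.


Minimum abort set: task-5.
Key observation: task-2 could never have finished before the abort; with (1, 1, 1) returned by task-5, it fits at step 3.
No smaller set exists: with zero aborts the deadlock remains.
The survivors complete as task-0, task-6, task-2, task-7. Verifying each step (starting from the post-abort pool):
  pool = (3, 1, 4)
  task-0: need (2, 1, 2) fits (3, 1, 4); releases (0, 1, 2), pool now (3, 2, 6)
  task-6: need (1, 0, 2) fits (3, 2, 6); releases (0, 1, 0), pool now (3, 3, 6)
  task-2: need (2, 3, 4) fits (3, 3, 6); releases (0, 0, 3), pool now (3, 3, 9)
  task-7: need (0, 1, 7) fits (3, 3, 9); releases (2, 3, 1), pool now (5, 6, 10)


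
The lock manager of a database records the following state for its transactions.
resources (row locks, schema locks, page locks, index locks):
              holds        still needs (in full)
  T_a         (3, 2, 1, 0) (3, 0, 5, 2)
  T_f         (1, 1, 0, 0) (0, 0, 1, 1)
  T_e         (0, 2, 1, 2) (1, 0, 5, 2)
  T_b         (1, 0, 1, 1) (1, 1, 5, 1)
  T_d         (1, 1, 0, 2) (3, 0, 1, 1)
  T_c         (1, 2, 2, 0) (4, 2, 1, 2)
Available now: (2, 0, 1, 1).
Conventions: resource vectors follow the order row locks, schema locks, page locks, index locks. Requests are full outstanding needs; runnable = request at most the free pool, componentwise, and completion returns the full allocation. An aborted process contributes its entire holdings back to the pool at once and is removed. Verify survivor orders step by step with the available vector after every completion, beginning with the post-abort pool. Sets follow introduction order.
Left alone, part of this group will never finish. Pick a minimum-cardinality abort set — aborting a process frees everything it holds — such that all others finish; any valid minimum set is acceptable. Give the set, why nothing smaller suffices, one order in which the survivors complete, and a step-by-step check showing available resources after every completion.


Abort T_a and T_e.
Key observation: T_b had no path to completion before; after the abort of T_a and T_e ((3, 4, 2, 2) returned), step 4 is where it fits.
No one abort is enough; case by case: T_a alone leaves T_e blocked (short on page locks); T_f alone leaves T_a blocked (short on page locks); T_e alone leaves T_a blocked (short on page locks); T_b alone leaves T_a blocked (short on page locks); T_d alone leaves T_a blocked (short on page locks); T_c alone leaves T_a blocked (short on page locks).
One survivor order: T_c, T_d, T_f, T_b. Check, step by step (post-abort pool first):
  pool = (5, 4, 3, 3)
  T_c needs (4, 2, 1, 2) <= (5, 4, 3, 3) -> finishes; pool += (1, 2, 2, 0) = (6, 6, 5, 3)
  T_d needs (3, 0, 1, 1) <= (6, 6, 5, 3) -> finishes; pool += (1, 1, 0, 2) = (7, 7, 5, 5)
  T_f needs (0, 0, 1, 1) <= (7, 7, 5, 5) -> finishes; pool += (1, 1, 0, 0) = (8, 8, 5, 5)
  T_b needs (1, 1, 5, 1) <= (8, 8, 5, 5) -> finishes; pool += (1, 0, 1, 1) = (9, 8, 6, 6)


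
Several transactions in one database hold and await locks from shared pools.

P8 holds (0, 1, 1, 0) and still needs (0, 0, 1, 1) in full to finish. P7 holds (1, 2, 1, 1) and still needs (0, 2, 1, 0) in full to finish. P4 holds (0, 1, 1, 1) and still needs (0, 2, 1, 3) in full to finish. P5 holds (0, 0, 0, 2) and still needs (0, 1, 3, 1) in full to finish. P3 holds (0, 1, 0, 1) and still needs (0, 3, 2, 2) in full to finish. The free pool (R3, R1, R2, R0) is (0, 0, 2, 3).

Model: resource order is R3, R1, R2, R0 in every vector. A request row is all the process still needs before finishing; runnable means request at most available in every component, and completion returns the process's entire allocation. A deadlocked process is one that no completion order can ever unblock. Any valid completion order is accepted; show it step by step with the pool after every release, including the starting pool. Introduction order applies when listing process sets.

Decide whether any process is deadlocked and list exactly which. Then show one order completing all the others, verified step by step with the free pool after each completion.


Deadlocked set: P7, P4 and P3.
Key observation: the wall is R1: completing P8, P5 brings the pool only to (0, 1, 3, 5), and all the rest need more.
One completion order for the rest: P8, P5. Walking it through:
  pool = (0, 0, 2, 3)
  run P8 (needs (0, 0, 1, 1), free (0, 0, 2, 3)); after release of (0, 1, 1, 0) the pool is (0, 1, 3, 3)
  run P5 (needs (0, 1, 3, 1), free (0, 1, 3, 3)); after release of (0, 0, 0, 2) the pool is (0, 1, 3, 5)
The stuck group stays short no matter what:
  blocked: P7 wants (0, 2, 1, 0), pool (0, 1, 3, 5) — not enough R1
  blocked: P4 wants (0, 2, 1, 3), pool (0, 1, 3, 5) — not enough R1
  blocked: P3 wants (0, 3, 2, 2), pool (0, 1, 3, 5) — not enough R1
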